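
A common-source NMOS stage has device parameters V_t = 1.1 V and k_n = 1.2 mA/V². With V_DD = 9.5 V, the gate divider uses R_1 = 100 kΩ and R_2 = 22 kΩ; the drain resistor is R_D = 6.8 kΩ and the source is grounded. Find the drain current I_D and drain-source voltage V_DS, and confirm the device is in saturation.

I_D ≈ 0.23 mA, V_DS ≈ 8 V

V_G = V_DD·R_2/(R_1+R_2) = 9.5×22/122 = 1.71 V. With the source grounded, V_GS = V_G = 1.71 V.
Assume saturation: I_D = (k_n/2)(V_GS − V_t)² = (1.2/2)×(1.71 − 1.1)² = 0.6×0.613² = 0.226 mA.
V_DS = V_DD − I_D·R_D = 9.5 − 0.226×6.8 = 7.97 V.
Saturation requires V_DS ≥ V_GS − V_t = 0.613 V; 7.97 ≥ 0.613 ✓.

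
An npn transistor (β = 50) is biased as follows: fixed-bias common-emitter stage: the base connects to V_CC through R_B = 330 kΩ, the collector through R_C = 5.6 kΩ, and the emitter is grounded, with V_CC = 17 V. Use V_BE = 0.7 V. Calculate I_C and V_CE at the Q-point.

I_C ≈ 2.5 mA, V_CE ≈ 3.2 V

Base loop: V_CC = I_B·R_B + V_BE, so I_B = (17 − 0.7)/330 kΩ = 0.0494 mA.
In the active region I_C = β·I_B = 50 × 0.0494 = 2.47 mA.
Collector loop: V_CE = V_CC − I_C·R_C = 17 − 2.47×5.6 = 3.17 V.
Since V_CE = 3.17 V > V_CE(sat) ≈ 0.2 V, the transistor is in the active region as assumed.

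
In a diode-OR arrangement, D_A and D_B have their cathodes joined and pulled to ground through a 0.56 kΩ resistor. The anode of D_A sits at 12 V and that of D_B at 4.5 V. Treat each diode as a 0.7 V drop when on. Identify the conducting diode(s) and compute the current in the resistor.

Assume both conduct. Then node N would need to be at both 12−0.7 = 11.3 V and 4.5−0.7 = 3.8 V, which is impossible.
Assume only D_A conducts: V_N = 12 − 0.7 = 11.3 V, so I_R = 11.3/0.56 = 20.2 mA.
Check D_B: its anode-to-cathode voltage is 4.5 − 11.3 = -6.8 V < 0.7 V, so it is off. The assumption is consistent.

Only D_A conducts; I_R ≈ 20 mA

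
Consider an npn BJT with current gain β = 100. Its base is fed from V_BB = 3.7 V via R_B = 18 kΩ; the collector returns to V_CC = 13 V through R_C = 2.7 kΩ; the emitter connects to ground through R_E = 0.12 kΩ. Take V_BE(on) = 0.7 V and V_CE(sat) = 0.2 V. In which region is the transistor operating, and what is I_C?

Assume active: I_B = (3.7 − 0.7)/(18 + 101×0.12) = 0.0996 mA, I_C = β·I_B = 9.96 mA.
Then V_CE = 13 − 9.96×2.7 − 10.1×0.12 = -15.1 V < 0.2 V — the active assumption fails.
Re-solve with V_CE = 0.2 V. KCL at the emitter: V_E/R_E = (V_BB−0.7−V_E)/R_B + (V_CC−0.2−V_E)/R_C, giving V_E = 0.56 V.
I_C = (V_CC − 0.2 − V_E)/R_C = (12.8 − 0.56)/2.7 = 4.53 mA.
Check: I_B = (3 − 0.56)/18 = 0.136 mA, and β·I_B = 13.6 mA > I_C, confirming saturation.

saturation; I_C ≈ 4.5 mA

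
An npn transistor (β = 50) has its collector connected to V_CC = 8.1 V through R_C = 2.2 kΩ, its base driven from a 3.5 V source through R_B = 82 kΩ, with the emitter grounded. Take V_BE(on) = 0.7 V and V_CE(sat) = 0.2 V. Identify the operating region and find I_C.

Assume active. Base-emitter loop: I_B = (V_BB − V_BE)/R_B = (3.5 − 0.7)/82 = 0.0341 mA.
I_C = β·I_B = 50×0.0341 = 1.71 mA.
V_CE = V_CC − I_C·R_C = 8.1 − 1.71×2.2 = 4.34 V > V_CE(sat), so the active-region assumption holds.

active; I_C ≈ 1.7 mA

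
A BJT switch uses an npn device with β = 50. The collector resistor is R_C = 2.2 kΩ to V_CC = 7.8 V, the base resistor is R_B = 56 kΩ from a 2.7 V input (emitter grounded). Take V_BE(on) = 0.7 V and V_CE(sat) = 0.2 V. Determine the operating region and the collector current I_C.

Assume active. Base-emitter loop: I_B = (V_BB − V_BE)/R_B = (2.7 − 0.7)/56 = 0.0357 mA.
I_C = β·I_B = 50×0.0357 = 1.79 mA.
V_CE = V_CC − I_C·R_C = 7.8 − 1.79×2.2 = 3.87 V > V_CE(sat), so the active-region assumption holds.

active; I_C ≈ 1.8 mA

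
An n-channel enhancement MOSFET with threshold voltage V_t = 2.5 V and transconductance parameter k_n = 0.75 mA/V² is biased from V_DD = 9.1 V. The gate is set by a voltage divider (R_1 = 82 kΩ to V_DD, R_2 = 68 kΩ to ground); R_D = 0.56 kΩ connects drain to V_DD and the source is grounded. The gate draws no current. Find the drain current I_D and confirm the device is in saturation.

V_G = V_DD·R_2/(R_1+R_2) = 9.1×68/150 = 4.13 V. With the source grounded, V_GS = V_G = 4.13 V.
Assume saturation: I_D = (k_n/2)(V_GS − V_t)² = (0.75/2)×(4.13 − 2.5)² = 0.375×1.63² = 0.991 mA.
V_DS = V_DD − I_D·R_D = 9.1 − 0.991×0.56 = 8.55 V.
Saturation requires V_DS ≥ V_GS − V_t = 1.63 V; 8.55 ≥ 1.63 ✓.

I_D ≈ 0.99 mA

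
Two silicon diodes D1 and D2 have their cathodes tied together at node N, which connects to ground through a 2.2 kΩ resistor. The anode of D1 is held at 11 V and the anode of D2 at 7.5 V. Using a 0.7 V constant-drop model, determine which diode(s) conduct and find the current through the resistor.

Assume both conduct. Then node N would need to be at both 11−0.7 = 10.3 V and 7.5−0.7 = 6.8 V, which is impossible.
Assume only D1 conducts: V_N = 11 − 0.7 = 10.3 V, so I_R = 10.3/2.2 = 4.68 mA.
Check D2: its anode-to-cathode voltage is 7.5 − 10.3 = -2.8 V < 0.7 V, so it is off. The assumption is consistent.

Only D1 conducts; I_R ≈ 4.7 mA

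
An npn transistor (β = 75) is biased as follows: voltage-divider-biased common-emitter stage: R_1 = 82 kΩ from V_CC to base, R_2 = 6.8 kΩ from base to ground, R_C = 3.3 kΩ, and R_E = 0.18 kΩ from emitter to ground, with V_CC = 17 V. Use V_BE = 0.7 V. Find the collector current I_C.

I_C ≈ 2.3 mA

Thevenize the base divider: V_Th = V_CC·R_2/(R_1+R_2) = 17×6.8/88.8 = 1.3 V, R_Th = R_1‖R_2 = 6.28 kΩ.
Base-emitter loop: V_Th = I_B·R_Th + V_BE + (β+1)I_B·R_E, so I_B = (1.3 − 0.7) / (6.28 + 76×0.18) = 0.0302 mA.
I_C = β·I_B = 75×0.0302 = 2.26 mA, and I_E = (β+1)I_B = 2.29 mA.
V_CE = V_CC − I_C·R_C − I_E·R_E = 17 − 2.26×3.3 − 2.29×0.18 = 9.13 V.
V_CE = 9.13 V > 0.2 V confirms active-region operation.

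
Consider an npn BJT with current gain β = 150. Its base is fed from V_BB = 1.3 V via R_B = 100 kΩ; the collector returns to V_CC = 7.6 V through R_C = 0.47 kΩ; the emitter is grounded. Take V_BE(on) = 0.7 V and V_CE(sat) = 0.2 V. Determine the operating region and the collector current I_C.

Assume active. Base-emitter loop: I_B = (V_BB − V_BE)/R_B = (1.3 − 0.7)/100 = 0.006 mA.
I_C = β·I_B = 150×0.006 = 0.9 mA.
V_CE = V_CC − I_C·R_C = 7.6 − 0.9×0.47 = 7.18 V > V_CE(sat), so the active-region assumption holds.

active; I_C ≈ 0.9 mA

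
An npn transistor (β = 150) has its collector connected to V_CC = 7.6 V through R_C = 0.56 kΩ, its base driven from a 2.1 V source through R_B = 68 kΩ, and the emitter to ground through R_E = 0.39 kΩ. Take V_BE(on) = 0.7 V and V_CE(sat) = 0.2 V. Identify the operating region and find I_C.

active; I_C ≈ 1.7 mA

Assume active. Base-emitter loop: I_B = (V_BB − V_BE)/(R_B + (β+1)R_E) = (2.1 − 0.7)/(68 + 151×0.39) = 0.011 mA.
I_C = β·I_B = 150×0.011 = 1.65 mA.
V_CE = V_CC − I_C·R_C − I_E·R_E = 7.6 − 1.65×0.56 − 1.67×0.39 = 6.02 V > V_CE(sat), so the active-region assumption holds.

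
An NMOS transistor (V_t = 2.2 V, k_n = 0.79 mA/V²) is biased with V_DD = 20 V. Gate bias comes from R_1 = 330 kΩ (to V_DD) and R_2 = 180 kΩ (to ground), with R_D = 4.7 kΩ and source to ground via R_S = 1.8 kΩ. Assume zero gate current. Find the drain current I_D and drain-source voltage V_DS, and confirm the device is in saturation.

V_G = V_DD·R_2/(R_1+R_2) = 20×180/510 = 7.06 V.
Assume saturation: I_D = (k_n/2)(V_GS − V_t)² with V_GS = V_G − I_D·R_S = 7.06 − 1.8·I_D.
Substituting gives 1.28·I_D² − 7.91·I_D + 9.33 = 0, with roots I_D = 1.59 or 4.59 mA.
The root I_D = 4.59 mA gives V_GS = -1.21 V ≤ V_t, so take I_D = 1.59 mA.
Then V_GS = 4.2 V and V_DS = V_DD − I_D(R_D+R_S) = 20 − 1.59×6.5 = 9.69 V.
Saturation requires V_DS ≥ V_GS − V_t = 2 V; 9.69 ≥ 2 ✓.

I_D ≈ 1.6 mA, V_DS ≈ 9.7 V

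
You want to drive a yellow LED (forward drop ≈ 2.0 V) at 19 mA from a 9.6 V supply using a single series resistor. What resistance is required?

R ≈ 0.4 kΩ

The resistor drops V_S − V_D = 9.6 − 2.0 = 7.6 V at 19 mA.
R = 7.6 V / 19 mA = 0.4 kΩ.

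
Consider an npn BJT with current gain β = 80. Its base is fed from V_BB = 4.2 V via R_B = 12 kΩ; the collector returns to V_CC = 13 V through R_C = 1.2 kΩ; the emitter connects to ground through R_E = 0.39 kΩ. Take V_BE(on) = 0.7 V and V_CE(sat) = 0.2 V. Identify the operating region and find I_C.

Assume active. Base-emitter loop: I_B = (V_BB − V_BE)/(R_B + (β+1)R_E) = (4.2 − 0.7)/(12 + 81×0.39) = 0.0803 mA.
I_C = β·I_B = 80×0.0803 = 6.42 mA.
V_CE = V_CC − I_C·R_C − I_E·R_E = 13 − 6.42×1.2 − 6.5×0.39 = 2.76 V > V_CE(sat), so the active-region assumption holds.

active; I_C ≈ 6.4 mA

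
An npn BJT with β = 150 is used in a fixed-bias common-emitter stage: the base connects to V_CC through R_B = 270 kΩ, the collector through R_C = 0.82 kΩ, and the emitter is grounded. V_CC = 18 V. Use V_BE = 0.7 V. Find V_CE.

V_CE ≈ 10 V

Base loop: V_CC = I_B·R_B + V_BE, so I_B = (18 − 0.7)/270 kΩ = 0.0641 mA.
In the active region I_C = β·I_B = 150 × 0.0641 = 9.61 mA.
Collector loop: V_CE = V_CC − I_C·R_C = 18 − 9.61×0.82 = 10.1 V.
Since V_CE = 10.1 V > V_CE(sat) ≈ 0.2 V, the transistor is in the active region as assumed.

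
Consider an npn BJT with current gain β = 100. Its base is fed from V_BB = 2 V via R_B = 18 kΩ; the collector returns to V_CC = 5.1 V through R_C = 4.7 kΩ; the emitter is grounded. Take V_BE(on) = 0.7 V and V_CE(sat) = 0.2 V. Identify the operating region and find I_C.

saturation; I_C ≈ 1 mA

Assume active: I_B = (2 − 0.7)/18 = 0.0722 mA, giving I_C = β·I_B = 7.22 mA.
But then V_CE = 5.1 − 7.22×4.7 = -28.8 V < V_CE(sat) = 0.2 V — impossible in the active region.
So the transistor is saturated. With V_CE = 0.2 V, I_C = (V_CC − 0.2)/R_C = 4.9/4.7 = 1.04 mA.
Check: β·I_B = 7.22 mA > I_C = 1.04 mA, confirming saturation.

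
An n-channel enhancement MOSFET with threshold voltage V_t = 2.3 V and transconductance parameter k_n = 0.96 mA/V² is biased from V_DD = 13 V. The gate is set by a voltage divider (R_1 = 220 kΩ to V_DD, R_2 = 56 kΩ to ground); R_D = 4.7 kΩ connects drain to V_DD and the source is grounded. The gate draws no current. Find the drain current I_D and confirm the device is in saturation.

V_G = V_DD·R_2/(R_1+R_2) = 13×56/276 = 2.64 V. With the source grounded, V_GS = V_G = 2.64 V.
Assume saturation: I_D = (k_n/2)(V_GS − V_t)² = (0.96/2)×(2.64 − 2.3)² = 0.48×0.338² = 0.0547 mA.
V_DS = V_DD − I_D·R_D = 13 − 0.0547×4.7 = 12.7 V.
Saturation requires V_DS ≥ V_GS − V_t = 0.338 V; 12.7 ≥ 0.338 ✓.

I_D ≈ 0.055 mA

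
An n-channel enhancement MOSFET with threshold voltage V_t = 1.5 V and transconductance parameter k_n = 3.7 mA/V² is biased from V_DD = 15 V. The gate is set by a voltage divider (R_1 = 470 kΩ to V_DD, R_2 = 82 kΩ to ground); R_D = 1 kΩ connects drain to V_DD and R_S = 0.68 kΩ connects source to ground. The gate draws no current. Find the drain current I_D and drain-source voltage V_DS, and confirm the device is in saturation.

I_D ≈ 0.39 mA, V_DS ≈ 14 V

V_G = V_DD·R_2/(R_1+R_2) = 15×82/552 = 2.23 V.
Assume saturation: I_D = (k_n/2)(V_GS − V_t)² with V_GS = V_G − I_D·R_S = 2.23 − 0.68·I_D.
Substituting gives 0.855·I_D² − 2.83·I_D + 0.981 = 0, with roots I_D = 0.393 or 2.92 mA.
The root I_D = 2.92 mA gives V_GS = 0.244 V ≤ V_t, so take I_D = 0.393 mA.
Then V_GS = 1.96 V and V_DS = V_DD − I_D(R_D+R_S) = 15 − 0.393×1.68 = 14.3 V.
Saturation requires V_DS ≥ V_GS − V_t = 0.461 V; 14.3 ≥ 0.461 ✓.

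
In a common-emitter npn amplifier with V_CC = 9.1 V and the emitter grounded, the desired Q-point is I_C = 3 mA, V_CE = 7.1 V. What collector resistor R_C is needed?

R_C ≈ 0.67 kΩ

Collector loop: V_CC = I_C·R_C + V_CE.
R_C = (V_CC − V_CE)/I_C = (9.1 − 7.1)/3 = 0.667 kΩ.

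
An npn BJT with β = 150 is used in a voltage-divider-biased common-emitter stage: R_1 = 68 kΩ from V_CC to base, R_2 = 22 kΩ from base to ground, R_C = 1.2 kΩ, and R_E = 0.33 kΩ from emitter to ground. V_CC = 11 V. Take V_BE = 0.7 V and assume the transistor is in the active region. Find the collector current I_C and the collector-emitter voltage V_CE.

I_C ≈ 4.5 mA, V_CE ≈ 4.1 V

Thevenize the base divider: V_Th = V_CC·R_2/(R_1+R_2) = 11×22/90 = 2.69 V, R_Th = R_1‖R_2 = 16.6 kΩ.
Base-emitter loop: V_Th = I_B·R_Th + V_BE + (β+1)I_B·R_E, so I_B = (2.69 − 0.7) / (16.6 + 151×0.33) = 0.0299 mA.
I_C = β·I_B = 150×0.0299 = 4.49 mA, and I_E = (β+1)I_B = 4.52 mA.
V_CE = V_CC − I_C·R_C − I_E·R_E = 11 − 4.49×1.2 − 4.52×0.33 = 4.12 V.
V_CE = 4.12 V > 0.2 V confirms active-region operation.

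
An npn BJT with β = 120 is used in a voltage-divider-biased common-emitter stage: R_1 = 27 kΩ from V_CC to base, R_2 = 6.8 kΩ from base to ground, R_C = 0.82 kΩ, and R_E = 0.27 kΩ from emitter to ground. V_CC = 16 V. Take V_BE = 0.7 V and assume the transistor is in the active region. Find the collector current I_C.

I_C ≈ 7.9 mA

Thevenize the base divider: V_Th = V_CC·R_2/(R_1+R_2) = 16×6.8/33.8 = 3.22 V, R_Th = R_1‖R_2 = 5.43 kΩ.
Base-emitter loop: V_Th = I_B·R_Th + V_BE + (β+1)I_B·R_E, so I_B = (3.22 − 0.7) / (5.43 + 121×0.27) = 0.0661 mA.
I_C = β·I_B = 120×0.0661 = 7.93 mA, and I_E = (β+1)I_B = 8 mA.
V_CE = V_CC − I_C·R_C − I_E·R_E = 16 − 7.93×0.82 − 8×0.27 = 7.33 V.
V_CE = 7.33 V > 0.2 V confirms active-region operation.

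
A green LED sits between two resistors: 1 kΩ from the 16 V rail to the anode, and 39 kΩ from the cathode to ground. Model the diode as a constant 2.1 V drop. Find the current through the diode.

I ≈ 0.35 mA

The two resistors are in series with the diode, so KVL gives 16 = I·1 + 2.1 + I·39.
I = (16 − 2.1) / (1 + 39) kΩ = 13.9 / 40 = 0.348 mA.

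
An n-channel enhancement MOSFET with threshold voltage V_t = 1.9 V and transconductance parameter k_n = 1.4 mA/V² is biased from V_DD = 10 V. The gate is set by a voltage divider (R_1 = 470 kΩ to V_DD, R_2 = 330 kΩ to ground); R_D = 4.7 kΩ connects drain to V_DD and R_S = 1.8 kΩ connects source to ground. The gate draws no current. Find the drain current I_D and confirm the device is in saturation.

I_D ≈ 0.69 mA

V_G = V_DD·R_2/(R_1+R_2) = 10×330/800 = 4.12 V.
Assume saturation: I_D = (k_n/2)(V_GS − V_t)² with V_GS = V_G − I_D·R_S = 4.12 − 1.8·I_D.
Substituting gives 2.27·I_D² − 6.61·I_D + 3.47 = 0, with roots I_D = 0.686 or 2.23 mA.
The root I_D = 2.23 mA gives V_GS = 0.116 V ≤ V_t, so take I_D = 0.686 mA.
Then V_GS = 2.89 V and V_DS = V_DD − I_D(R_D+R_S) = 10 − 0.686×6.5 = 5.54 V.
Saturation requires V_DS ≥ V_GS − V_t = 0.99 V; 5.54 ≥ 0.99 ✓.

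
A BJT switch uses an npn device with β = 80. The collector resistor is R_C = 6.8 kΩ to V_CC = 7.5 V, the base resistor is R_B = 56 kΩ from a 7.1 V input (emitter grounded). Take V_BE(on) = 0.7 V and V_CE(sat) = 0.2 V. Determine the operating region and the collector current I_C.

Assume active: I_B = (7.1 − 0.7)/56 = 0.114 mA, giving I_C = β·I_B = 9.14 mA.
But then V_CE = 7.5 − 9.14×6.8 = -54.7 V < V_CE(sat) = 0.2 V — impossible in the active region.
So the transistor is saturated. With V_CE = 0.2 V, I_C = (V_CC − 0.2)/R_C = 7.3/6.8 = 1.07 mA.
Check: β·I_B = 9.14 mA > I_C = 1.07 mA, confirming saturation.

saturation; I_C ≈ 1.1 mA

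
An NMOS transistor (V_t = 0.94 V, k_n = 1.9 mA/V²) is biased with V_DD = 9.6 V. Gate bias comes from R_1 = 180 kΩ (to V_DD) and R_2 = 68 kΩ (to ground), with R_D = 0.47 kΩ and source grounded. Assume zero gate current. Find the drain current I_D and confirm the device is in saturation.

V_G = V_DD·R_2/(R_1+R_2) = 9.6×68/248 = 2.63 V. With the source grounded, V_GS = V_G = 2.63 V.
Assume saturation: I_D = (k_n/2)(V_GS − V_t)² = (1.9/2)×(2.63 − 0.94)² = 0.95×1.69² = 2.72 mA.
V_DS = V_DD − I_D·R_D = 9.6 − 2.72×0.47 = 8.32 V.
Saturation requires V_DS ≥ V_GS − V_t = 1.69 V; 8.32 ≥ 1.69 ✓.

I_D ≈ 2.7 mA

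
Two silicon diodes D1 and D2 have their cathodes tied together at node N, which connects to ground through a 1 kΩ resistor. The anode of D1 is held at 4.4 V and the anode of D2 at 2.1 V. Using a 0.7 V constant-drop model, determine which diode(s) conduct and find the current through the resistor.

Assume both conduct. Then node N would need to be at both 4.4−0.7 = 3.7 V and 2.1−0.7 = 1.4 V, which is impossible.
Assume only D1 conducts: V_N = 4.4 − 0.7 = 3.7 V, so I_R = 3.7/1 = 3.7 mA.
Check D2: its anode-to-cathode voltage is 2.1 − 3.7 = -1.6 V < 0.7 V, so it is off. The assumption is consistent.

Only D1 conducts; I_R ≈ 3.7 mA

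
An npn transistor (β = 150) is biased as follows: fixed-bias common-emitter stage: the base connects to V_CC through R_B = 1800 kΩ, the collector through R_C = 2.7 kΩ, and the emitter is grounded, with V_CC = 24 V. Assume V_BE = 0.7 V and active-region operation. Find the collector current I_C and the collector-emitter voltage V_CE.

I_C ≈ 1.9 mA, V_CE ≈ 19 V

Base loop: V_CC = I_B·R_B + V_BE, so I_B = (24 − 0.7)/1800 kΩ = 0.0129 mA.
In the active region I_C = β·I_B = 150 × 0.0129 = 1.94 mA.
Collector loop: V_CE = V_CC − I_C·R_C = 24 − 1.94×2.7 = 18.8 V.
Since V_CE = 18.8 V > V_CE(sat) ≈ 0.2 V, the transistor is in the active region as assumed.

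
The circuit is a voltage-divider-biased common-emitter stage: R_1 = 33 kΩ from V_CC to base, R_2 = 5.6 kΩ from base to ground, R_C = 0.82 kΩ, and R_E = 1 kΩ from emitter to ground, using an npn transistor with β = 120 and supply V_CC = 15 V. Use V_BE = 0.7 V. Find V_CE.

V_CE ≈ 12 V

Thevenize the base divider: V_Th = V_CC·R_2/(R_1+R_2) = 15×5.6/38.6 = 2.18 V, R_Th = R_1‖R_2 = 4.79 kΩ.
Base-emitter loop: V_Th = I_B·R_Th + V_BE + (β+1)I_B·R_E, so I_B = (2.18 − 0.7) / (4.79 + 121×1) = 0.0117 mA.
I_C = β·I_B = 120×0.0117 = 1.41 mA, and I_E = (β+1)I_B = 1.42 mA.
V_CE = V_CC − I_C·R_C − I_E·R_E = 15 − 1.41×0.82 − 1.42×1 = 12.4 V.
V_CE = 12.4 V > 0.2 V confirms active-region operation.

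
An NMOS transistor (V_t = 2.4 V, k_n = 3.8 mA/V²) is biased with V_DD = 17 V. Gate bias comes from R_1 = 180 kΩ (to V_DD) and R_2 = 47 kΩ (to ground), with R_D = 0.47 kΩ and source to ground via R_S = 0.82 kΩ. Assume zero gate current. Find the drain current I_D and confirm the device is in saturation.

V_G = V_DD·R_2/(R_1+R_2) = 17×47/227 = 3.52 V.
Assume saturation: I_D = (k_n/2)(V_GS − V_t)² with V_GS = V_G − I_D·R_S = 3.52 − 0.82·I_D.
Substituting gives 1.28·I_D² − 4.49·I_D + 2.38 = 0, with roots I_D = 0.652 or 2.86 mA.
The root I_D = 2.86 mA gives V_GS = 1.17 V ≤ V_t, so take I_D = 0.652 mA.
Then V_GS = 2.99 V and V_DS = V_DD − I_D(R_D+R_S) = 17 − 0.652×1.29 = 16.2 V.
Saturation requires V_DS ≥ V_GS − V_t = 0.586 V; 16.2 ≥ 0.586 ✓.

I_D ≈ 0.65 mA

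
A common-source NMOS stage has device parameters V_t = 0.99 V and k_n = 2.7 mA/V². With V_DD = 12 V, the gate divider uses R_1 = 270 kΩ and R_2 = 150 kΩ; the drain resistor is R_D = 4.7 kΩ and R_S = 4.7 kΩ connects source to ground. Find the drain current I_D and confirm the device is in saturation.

I_D ≈ 0.56 mA

V_G = V_DD·R_2/(R_1+R_2) = 12×150/420 = 4.29 V.
Assume saturation: I_D = (k_n/2)(V_GS − V_t)² with V_GS = V_G − I_D·R_S = 4.29 − 4.7·I_D.
Substituting gives 29.8·I_D² − 42.8·I_D + 14.7 = 0, with roots I_D = 0.564 or 0.872 mA.
The root I_D = 0.872 mA gives V_GS = 0.186 V ≤ V_t, so take I_D = 0.564 mA.
Then V_GS = 1.64 V and V_DS = V_DD − I_D(R_D+R_S) = 12 − 0.564×9.4 = 6.7 V.
Saturation requires V_DS ≥ V_GS − V_t = 0.646 V; 6.7 ≥ 0.646 ✓.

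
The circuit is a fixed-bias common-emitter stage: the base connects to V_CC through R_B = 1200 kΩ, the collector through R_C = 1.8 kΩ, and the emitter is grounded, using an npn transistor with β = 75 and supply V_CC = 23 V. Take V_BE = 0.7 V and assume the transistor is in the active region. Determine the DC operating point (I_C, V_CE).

I_C ≈ 1.4 mA, V_CE ≈ 20 V

Base loop: V_CC = I_B·R_B + V_BE, so I_B = (23 − 0.7)/1200 kΩ = 0.0186 mA.
In the active region I_C = β·I_B = 75 × 0.0186 = 1.39 mA.
Collector loop: V_CE = V_CC − I_C·R_C = 23 − 1.39×1.8 = 20.5 V.
Since V_CE = 20.5 V > V_CE(sat) ≈ 0.2 V, the transistor is in the active region as assumed.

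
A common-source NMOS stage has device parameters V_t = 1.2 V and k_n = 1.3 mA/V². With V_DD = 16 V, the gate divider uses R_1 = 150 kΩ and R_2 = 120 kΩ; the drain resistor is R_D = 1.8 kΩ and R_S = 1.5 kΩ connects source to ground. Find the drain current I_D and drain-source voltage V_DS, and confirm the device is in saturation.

V_G = V_DD·R_2/(R_1+R_2) = 16×120/270 = 7.11 V.
Assume saturation: I_D = (k_n/2)(V_GS − V_t)² with V_GS = V_G − I_D·R_S = 7.11 − 1.5·I_D.
Substituting gives 1.46·I_D² − 12.5·I_D + 22.7 = 0, with roots I_D = 2.61 or 5.96 mA.
The root I_D = 5.96 mA gives V_GS = -1.83 V ≤ V_t, so take I_D = 2.61 mA.
Then V_GS = 3.2 V and V_DS = V_DD − I_D(R_D+R_S) = 16 − 2.61×3.3 = 7.4 V.
Saturation requires V_DS ≥ V_GS − V_t = 2 V; 7.4 ≥ 2 ✓.

I_D ≈ 2.6 mA, V_DS ≈ 7.4 V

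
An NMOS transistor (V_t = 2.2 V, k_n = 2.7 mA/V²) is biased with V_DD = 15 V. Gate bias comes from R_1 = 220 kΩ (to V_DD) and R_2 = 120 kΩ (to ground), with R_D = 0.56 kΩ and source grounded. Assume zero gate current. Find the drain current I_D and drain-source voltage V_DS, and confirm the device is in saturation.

I_D ≈ 13 mA, V_DS ≈ 7.8 V

V_G = V_DD·R_2/(R_1+R_2) = 15×120/340 = 5.29 V. With the source grounded, V_GS = V_G = 5.29 V.
Assume saturation: I_D = (k_n/2)(V_GS − V_t)² = (2.7/2)×(5.29 − 2.2)² = 1.35×3.09² = 12.9 mA.
V_DS = V_DD − I_D·R_D = 15 − 12.9×0.56 = 7.76 V.
Saturation requires V_DS ≥ V_GS − V_t = 3.09 V; 7.76 ≥ 3.09 ✓.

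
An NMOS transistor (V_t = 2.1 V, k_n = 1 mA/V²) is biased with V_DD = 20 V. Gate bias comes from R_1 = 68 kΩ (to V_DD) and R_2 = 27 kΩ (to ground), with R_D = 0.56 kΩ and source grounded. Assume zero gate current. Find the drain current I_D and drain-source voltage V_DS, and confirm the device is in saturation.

I_D ≈ 6.4 mA, V_DS ≈ 16 V

V_G = V_DD·R_2/(R_1+R_2) = 20×27/95 = 5.68 V. With the source grounded, V_GS = V_G = 5.68 V.
Assume saturation: I_D = (k_n/2)(V_GS − V_t)² = (1/2)×(5.68 − 2.1)² = 0.5×3.58² = 6.42 mA.
V_DS = V_DD − I_D·R_D = 20 − 6.42×0.56 = 16.4 V.
Saturation requires V_DS ≥ V_GS − V_t = 3.58 V; 16.4 ≥ 3.58 ✓.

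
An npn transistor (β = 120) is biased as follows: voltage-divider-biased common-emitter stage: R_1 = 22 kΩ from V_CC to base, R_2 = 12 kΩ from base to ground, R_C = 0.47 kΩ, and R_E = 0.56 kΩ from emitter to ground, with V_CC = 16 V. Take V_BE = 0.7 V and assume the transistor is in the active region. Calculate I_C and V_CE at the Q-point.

Thevenize the base divider: V_Th = V_CC·R_2/(R_1+R_2) = 16×12/34 = 5.65 V, R_Th = R_1‖R_2 = 7.76 kΩ.
Base-emitter loop: V_Th = I_B·R_Th + V_BE + (β+1)I_B·R_E, so I_B = (5.65 − 0.7) / (7.76 + 121×0.56) = 0.0655 mA.
I_C = β·I_B = 120×0.0655 = 7.86 mA, and I_E = (β+1)I_B = 7.93 mA.
V_CE = V_CC − I_C·R_C − I_E·R_E = 16 − 7.86×0.47 − 7.93×0.56 = 7.87 V.
V_CE = 7.87 V > 0.2 V confirms active-region operation.

I_C ≈ 7.9 mA, V_CE ≈ 7.9 V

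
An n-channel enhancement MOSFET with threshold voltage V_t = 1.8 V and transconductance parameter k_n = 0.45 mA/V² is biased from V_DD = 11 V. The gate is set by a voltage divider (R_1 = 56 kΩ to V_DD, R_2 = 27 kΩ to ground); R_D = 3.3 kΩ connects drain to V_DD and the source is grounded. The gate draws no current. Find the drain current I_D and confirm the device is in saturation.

I_D ≈ 0.71 mA

V_G = V_DD·R_2/(R_1+R_2) = 11×27/83 = 3.58 V. With the source grounded, V_GS = V_G = 3.58 V.
Assume saturation: I_D = (k_n/2)(V_GS − V_t)² = (0.45/2)×(3.58 − 1.8)² = 0.225×1.78² = 0.712 mA.
V_DS = V_DD − I_D·R_D = 11 − 0.712×3.3 = 8.65 V.
Saturation requires V_DS ≥ V_GS − V_t = 1.78 V; 8.65 ≥ 1.78 ✓.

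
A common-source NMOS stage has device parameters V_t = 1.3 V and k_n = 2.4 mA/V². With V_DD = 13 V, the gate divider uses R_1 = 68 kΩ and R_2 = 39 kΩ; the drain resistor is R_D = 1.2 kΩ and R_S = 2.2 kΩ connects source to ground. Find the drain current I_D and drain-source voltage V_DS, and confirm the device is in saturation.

I_D ≈ 1.1 mA, V_DS ≈ 9.2 V

V_G = V_DD·R_2/(R_1+R_2) = 13×39/107 = 4.74 V.
Assume saturation: I_D = (k_n/2)(V_GS − V_t)² with V_GS = V_G − I_D·R_S = 4.74 − 2.2·I_D.
Substituting gives 5.81·I_D² − 19.2·I_D + 14.2 = 0, with roots I_D = 1.12 or 2.17 mA.
The root I_D = 2.17 mA gives V_GS = -0.0462 V ≤ V_t, so take I_D = 1.12 mA.
Then V_GS = 2.27 V and V_DS = V_DD − I_D(R_D+R_S) = 13 − 1.12×3.4 = 9.18 V.
Saturation requires V_DS ≥ V_GS − V_t = 0.967 V; 9.18 ≥ 0.967 ✓.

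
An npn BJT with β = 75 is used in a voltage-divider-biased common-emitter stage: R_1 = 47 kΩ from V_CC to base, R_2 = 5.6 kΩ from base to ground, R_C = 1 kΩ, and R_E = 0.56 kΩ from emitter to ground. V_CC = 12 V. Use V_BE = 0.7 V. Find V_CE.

V_CE ≈ 11 V

Thevenize the base divider: V_Th = V_CC·R_2/(R_1+R_2) = 12×5.6/52.6 = 1.28 V, R_Th = R_1‖R_2 = 5 kΩ.
Base-emitter loop: V_Th = I_B·R_Th + V_BE + (β+1)I_B·R_E, so I_B = (1.28 − 0.7) / (5 + 76×0.56) = 0.0121 mA.
I_C = β·I_B = 75×0.0121 = 0.911 mA, and I_E = (β+1)I_B = 0.923 mA.
V_CE = V_CC − I_C·R_C − I_E·R_E = 12 − 0.911×1 − 0.923×0.56 = 10.6 V.
V_CE = 10.6 V > 0.2 V confirms active-region operation.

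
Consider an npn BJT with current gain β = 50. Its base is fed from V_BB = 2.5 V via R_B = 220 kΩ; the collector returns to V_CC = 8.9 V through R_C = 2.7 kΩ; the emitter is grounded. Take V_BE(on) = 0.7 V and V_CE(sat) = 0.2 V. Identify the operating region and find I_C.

active; I_C ≈ 0.41 mA

Assume active. Base-emitter loop: I_B = (V_BB − V_BE)/R_B = (2.5 − 0.7)/220 = 0.00818 mA.
I_C = β·I_B = 50×0.00818 = 0.409 mA.
V_CE = V_CC − I_C·R_C = 8.9 − 0.409×2.7 = 7.8 V > V_CE(sat), so the active-region assumption holds.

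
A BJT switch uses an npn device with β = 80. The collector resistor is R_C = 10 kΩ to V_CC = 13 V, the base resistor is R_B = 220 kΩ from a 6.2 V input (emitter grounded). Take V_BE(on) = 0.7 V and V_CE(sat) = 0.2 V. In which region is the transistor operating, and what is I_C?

Assume active: I_B = (6.2 − 0.7)/220 = 0.025 mA, giving I_C = β·I_B = 2 mA.
But then V_CE = 13 − 2×10 = -7 V < V_CE(sat) = 0.2 V — impossible in the active region.
So the transistor is saturated. With V_CE = 0.2 V, I_C = (V_CC − 0.2)/R_C = 12.8/10 = 1.28 mA.
Check: β·I_B = 2 mA > I_C = 1.28 mA, confirming saturation.

saturation; I_C ≈ 1.3 mA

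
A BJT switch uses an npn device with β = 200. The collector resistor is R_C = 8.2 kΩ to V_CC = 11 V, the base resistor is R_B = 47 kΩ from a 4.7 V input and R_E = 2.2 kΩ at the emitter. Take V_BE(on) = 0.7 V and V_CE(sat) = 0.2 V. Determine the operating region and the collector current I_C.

Assume active: I_B = (4.7 − 0.7)/(47 + 201×2.2) = 0.00818 mA, I_C = β·I_B = 1.64 mA.
Then V_CE = 11 − 1.64×8.2 − 1.64×2.2 = -6.03 V < 0.2 V — the active assumption fails.
Re-solve with V_CE = 0.2 V. KCL at the emitter: V_E/R_E = (V_BB−0.7−V_E)/R_B + (V_CC−0.2−V_E)/R_C, giving V_E = 2.35 V.
I_C = (V_CC − 0.2 − V_E)/R_C = (10.8 − 2.35)/8.2 = 1.03 mA.
Check: I_B = (4 − 2.35)/47 = 0.0352 mA, and β·I_B = 7.04 mA > I_C, confirming saturation.

saturation; I_C ≈ 1 mA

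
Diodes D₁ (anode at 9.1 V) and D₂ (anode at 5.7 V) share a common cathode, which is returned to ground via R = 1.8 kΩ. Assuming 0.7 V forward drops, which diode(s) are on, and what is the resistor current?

Assume both conduct. Then node N would need to be at both 9.1−0.7 = 8.4 V and 5.7−0.7 = 5 V, which is impossible.
Assume only D₁ conducts: V_N = 9.1 − 0.7 = 8.4 V, so I_R = 8.4/1.8 = 4.67 mA.
Check D₂: its anode-to-cathode voltage is 5.7 − 8.4 = -2.7 V < 0.7 V, so it is off. The assumption is consistent.

Only D₁ conducts; I_R ≈ 4.7 mA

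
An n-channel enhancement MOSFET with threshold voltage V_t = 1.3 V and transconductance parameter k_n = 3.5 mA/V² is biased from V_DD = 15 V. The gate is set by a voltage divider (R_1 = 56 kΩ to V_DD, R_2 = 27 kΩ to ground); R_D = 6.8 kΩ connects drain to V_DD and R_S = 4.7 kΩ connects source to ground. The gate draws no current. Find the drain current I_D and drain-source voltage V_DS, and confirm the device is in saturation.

V_G = V_DD·R_2/(R_1+R_2) = 15×27/83 = 4.88 V.
Assume saturation: I_D = (k_n/2)(V_GS − V_t)² with V_GS = V_G − I_D·R_S = 4.88 − 4.7·I_D.
Substituting gives 38.7·I_D² − 59.9·I_D + 22.4 = 0, with roots I_D = 0.634 or 0.915 mA.
The root I_D = 0.915 mA gives V_GS = 0.577 V ≤ V_t, so take I_D = 0.634 mA.
Then V_GS = 1.9 V and V_DS = V_DD − I_D(R_D+R_S) = 15 − 0.634×11.5 = 7.71 V.
Saturation requires V_DS ≥ V_GS − V_t = 0.602 V; 7.71 ≥ 0.602 ✓.

I_D ≈ 0.63 mA, V_DS ≈ 7.7 V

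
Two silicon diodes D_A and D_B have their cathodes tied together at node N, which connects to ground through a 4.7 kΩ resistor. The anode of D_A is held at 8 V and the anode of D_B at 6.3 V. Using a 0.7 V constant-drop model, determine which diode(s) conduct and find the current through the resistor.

Only D_A conducts; I_R ≈ 1.6 mA

Assume both conduct. Then node N would need to be at both 8−0.7 = 7.3 V and 6.3−0.7 = 5.6 V, which is impossible.
Assume only D_A conducts: V_N = 8 − 0.7 = 7.3 V, so I_R = 7.3/4.7 = 1.55 mA.
Check D_B: its anode-to-cathode voltage is 6.3 − 7.3 = -1 V < 0.7 V, so it is off. The assumption is consistent.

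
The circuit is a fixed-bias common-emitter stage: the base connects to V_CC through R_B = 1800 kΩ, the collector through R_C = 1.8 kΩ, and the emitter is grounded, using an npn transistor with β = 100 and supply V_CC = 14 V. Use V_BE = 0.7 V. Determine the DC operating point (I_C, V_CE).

Base loop: V_CC = I_B·R_B + V_BE, so I_B = (14 − 0.7)/1800 kΩ = 0.00739 mA.
In the active region I_C = β·I_B = 100 × 0.00739 = 0.739 mA.
Collector loop: V_CE = V_CC − I_C·R_C = 14 − 0.739×1.8 = 12.7 V.
Since V_CE = 12.7 V > V_CE(sat) ≈ 0.2 V, the transistor is in the active region as assumed.

I_C ≈ 0.74 mA, V_CE ≈ 13 V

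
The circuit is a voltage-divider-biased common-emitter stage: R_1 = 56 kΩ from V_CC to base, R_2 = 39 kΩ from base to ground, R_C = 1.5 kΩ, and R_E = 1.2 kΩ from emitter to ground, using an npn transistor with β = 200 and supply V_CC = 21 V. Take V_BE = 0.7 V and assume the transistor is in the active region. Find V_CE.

V_CE ≈ 4.8 V

Thevenize the base divider: V_Th = V_CC·R_2/(R_1+R_2) = 21×39/95 = 8.62 V, R_Th = R_1‖R_2 = 23 kΩ.
Base-emitter loop: V_Th = I_B·R_Th + V_BE + (β+1)I_B·R_E, so I_B = (8.62 − 0.7) / (23 + 201×1.2) = 0.03 mA.
I_C = β·I_B = 200×0.03 = 6 mA, and I_E = (β+1)I_B = 6.03 mA.
V_CE = V_CC − I_C·R_C − I_E·R_E = 21 − 6×1.5 − 6.03×1.2 = 4.77 V.
V_CE = 4.77 V > 0.2 V confirms active-region operation.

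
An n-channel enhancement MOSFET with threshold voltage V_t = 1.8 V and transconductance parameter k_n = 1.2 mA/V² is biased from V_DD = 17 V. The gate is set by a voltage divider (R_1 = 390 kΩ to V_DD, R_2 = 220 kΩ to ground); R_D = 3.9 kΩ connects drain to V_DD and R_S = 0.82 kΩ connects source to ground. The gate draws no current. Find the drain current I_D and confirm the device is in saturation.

I_D ≈ 2.7 mA

V_G = V_DD·R_2/(R_1+R_2) = 17×220/610 = 6.13 V.
Assume saturation: I_D = (k_n/2)(V_GS − V_t)² with V_GS = V_G − I_D·R_S = 6.13 − 0.82·I_D.
Substituting gives 0.403·I_D² − 5.26·I_D + 11.3 = 0, with roots I_D = 2.7 or 10.3 mA.
The root I_D = 10.3 mA gives V_GS = -2.35 V ≤ V_t, so take I_D = 2.7 mA.
Then V_GS = 3.92 V and V_DS = V_DD − I_D(R_D+R_S) = 17 − 2.7×4.72 = 4.27 V.
Saturation requires V_DS ≥ V_GS − V_t = 2.12 V; 4.27 ≥ 2.12 ✓.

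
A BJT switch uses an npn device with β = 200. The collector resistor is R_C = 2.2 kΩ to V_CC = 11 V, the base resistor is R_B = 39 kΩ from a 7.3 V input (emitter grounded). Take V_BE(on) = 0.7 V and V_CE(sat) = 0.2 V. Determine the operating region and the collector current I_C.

saturation; I_C ≈ 4.9 mA

Assume active: I_B = (7.3 − 0.7)/39 = 0.169 mA, giving I_C = β·I_B = 33.8 mA.
But then V_CE = 11 − 33.8×2.2 = -63.5 V < V_CE(sat) = 0.2 V — impossible in the active region.
So the transistor is saturated. With V_CE = 0.2 V, I_C = (V_CC − 0.2)/R_C = 10.8/2.2 = 4.91 mA.
Check: β·I_B = 33.8 mA > I_C = 4.91 mA, confirming saturation.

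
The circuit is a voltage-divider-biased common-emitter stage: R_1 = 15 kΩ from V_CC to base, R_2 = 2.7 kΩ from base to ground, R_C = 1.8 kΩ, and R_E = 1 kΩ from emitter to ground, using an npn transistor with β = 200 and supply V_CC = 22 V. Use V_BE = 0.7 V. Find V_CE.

Thevenize the base divider: V_Th = V_CC·R_2/(R_1+R_2) = 22×2.7/17.7 = 3.36 V, R_Th = R_1‖R_2 = 2.29 kΩ.
Base-emitter loop: V_Th = I_B·R_Th + V_BE + (β+1)I_B·R_E, so I_B = (3.36 − 0.7) / (2.29 + 201×1) = 0.0131 mA.
I_C = β·I_B = 200×0.0131 = 2.61 mA, and I_E = (β+1)I_B = 2.63 mA.
V_CE = V_CC − I_C·R_C − I_E·R_E = 22 − 2.61×1.8 − 2.63×1 = 14.7 V.
V_CE = 14.7 V > 0.2 V confirms active-region operation.

V_CE ≈ 15 V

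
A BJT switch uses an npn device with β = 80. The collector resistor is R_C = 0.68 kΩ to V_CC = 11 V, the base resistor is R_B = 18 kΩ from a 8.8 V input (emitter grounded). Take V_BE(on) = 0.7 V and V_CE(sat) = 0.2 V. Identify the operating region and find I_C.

saturation; I_C ≈ 16 mA

Assume active: I_B = (8.8 − 0.7)/18 = 0.45 mA, giving I_C = β·I_B = 36 mA.
But then V_CE = 11 − 36×0.68 = -13.5 V < V_CE(sat) = 0.2 V — impossible in the active region.
So the transistor is saturated. With V_CE = 0.2 V, I_C = (V_CC − 0.2)/R_C = 10.8/0.68 = 15.9 mA.
Check: β·I_B = 36 mA > I_C = 15.9 mA, confirming saturation.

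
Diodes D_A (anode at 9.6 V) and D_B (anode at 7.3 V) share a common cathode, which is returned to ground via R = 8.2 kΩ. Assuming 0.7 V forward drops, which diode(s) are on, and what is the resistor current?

Assume both conduct. Then node N would need to be at both 9.6−0.7 = 8.9 V and 7.3−0.7 = 6.6 V, which is impossible.
Assume only D_A conducts: V_N = 9.6 − 0.7 = 8.9 V, so I_R = 8.9/8.2 = 1.09 mA.
Check D_B: its anode-to-cathode voltage is 7.3 − 8.9 = -1.6 V < 0.7 V, so it is off. The assumption is consistent.

Only D_A conducts; I_R ≈ 1.1 mA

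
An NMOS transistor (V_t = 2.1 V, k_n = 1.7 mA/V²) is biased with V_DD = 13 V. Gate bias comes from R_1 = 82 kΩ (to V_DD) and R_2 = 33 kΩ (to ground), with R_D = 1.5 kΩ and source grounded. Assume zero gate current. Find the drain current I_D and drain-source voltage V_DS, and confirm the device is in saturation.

I_D ≈ 2.3 mA, V_DS ≈ 9.6 V

V_G = V_DD·R_2/(R_1+R_2) = 13×33/115 = 3.73 V. With the source grounded, V_GS = V_G = 3.73 V.
Assume saturation: I_D = (k_n/2)(V_GS − V_t)² = (1.7/2)×(3.73 − 2.1)² = 0.85×1.63² = 2.26 mA.
V_DS = V_DD − I_D·R_D = 13 − 2.26×1.5 = 9.61 V.
Saturation requires V_DS ≥ V_GS − V_t = 1.63 V; 9.61 ≥ 1.63 ✓.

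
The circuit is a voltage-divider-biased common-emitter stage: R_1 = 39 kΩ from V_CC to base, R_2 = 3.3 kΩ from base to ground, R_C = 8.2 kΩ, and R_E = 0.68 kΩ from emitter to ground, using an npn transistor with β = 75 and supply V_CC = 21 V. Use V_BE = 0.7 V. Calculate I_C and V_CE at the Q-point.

I_C ≈ 1.3 mA, V_CE ≈ 9.6 V

Thevenize the base divider: V_Th = V_CC·R_2/(R_1+R_2) = 21×3.3/42.3 = 1.64 V, R_Th = R_1‖R_2 = 3.04 kΩ.
Base-emitter loop: V_Th = I_B·R_Th + V_BE + (β+1)I_B·R_E, so I_B = (1.64 − 0.7) / (3.04 + 76×0.68) = 0.0171 mA.
I_C = β·I_B = 75×0.0171 = 1.29 mA, and I_E = (β+1)I_B = 1.3 mA.
V_CE = V_CC − I_C·R_C − I_E·R_E = 21 − 1.29×8.2 − 1.3×0.68 = 9.57 V.
V_CE = 9.57 V > 0.2 V confirms active-region operation.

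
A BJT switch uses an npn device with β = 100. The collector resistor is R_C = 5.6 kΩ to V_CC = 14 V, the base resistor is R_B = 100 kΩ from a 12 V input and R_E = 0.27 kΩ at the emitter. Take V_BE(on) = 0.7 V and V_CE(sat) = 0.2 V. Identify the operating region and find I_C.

saturation; I_C ≈ 2.3 mA

Assume active: I_B = (12 − 0.7)/(100 + 101×0.27) = 0.0888 mA, I_C = β·I_B = 8.88 mA.
Then V_CE = 14 − 8.88×5.6 − 8.97×0.27 = -38.1 V < 0.2 V — the active assumption fails.
Re-solve with V_CE = 0.2 V. KCL at the emitter: V_E/R_E = (V_BB−0.7−V_E)/R_B + (V_CC−0.2−V_E)/R_C, giving V_E = 0.662 V.
I_C = (V_CC − 0.2 − V_E)/R_C = (13.8 − 0.662)/5.6 = 2.35 mA.
Check: I_B = (11.3 − 0.662)/100 = 0.106 mA, and β·I_B = 10.6 mA > I_C, confirming saturation.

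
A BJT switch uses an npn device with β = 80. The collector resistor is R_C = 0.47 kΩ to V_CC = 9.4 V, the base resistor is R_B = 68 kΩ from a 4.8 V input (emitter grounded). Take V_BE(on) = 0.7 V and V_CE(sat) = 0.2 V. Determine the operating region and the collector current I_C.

Assume active. Base-emitter loop: I_B = (V_BB − V_BE)/R_B = (4.8 − 0.7)/68 = 0.0603 mA.
I_C = β·I_B = 80×0.0603 = 4.82 mA.
V_CE = V_CC − I_C·R_C = 9.4 − 4.82×0.47 = 7.13 V > V_CE(sat), so the active-region assumption holds.

active; I_C ≈ 4.8 mA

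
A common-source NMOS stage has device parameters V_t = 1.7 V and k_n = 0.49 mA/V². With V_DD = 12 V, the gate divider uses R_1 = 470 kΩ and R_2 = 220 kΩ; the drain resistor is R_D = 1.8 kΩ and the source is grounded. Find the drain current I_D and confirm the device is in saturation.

V_G = V_DD·R_2/(R_1+R_2) = 12×220/690 = 3.83 V. With the source grounded, V_GS = V_G = 3.83 V.
Assume saturation: I_D = (k_n/2)(V_GS − V_t)² = (0.49/2)×(3.83 − 1.7)² = 0.245×2.13² = 1.11 mA.
V_DS = V_DD − I_D·R_D = 12 − 1.11×1.8 = 10 V.
Saturation requires V_DS ≥ V_GS − V_t = 2.13 V; 10 ≥ 2.13 ✓.

I_D ≈ 1.1 mA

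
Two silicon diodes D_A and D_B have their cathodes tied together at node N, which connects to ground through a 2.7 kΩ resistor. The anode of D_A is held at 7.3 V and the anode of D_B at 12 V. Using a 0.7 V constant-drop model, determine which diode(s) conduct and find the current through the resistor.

Only D_B conducts; I_R ≈ 4.2 mA

Assume both conduct. Then node N would need to be at both 7.3−0.7 = 6.6 V and 12−0.7 = 11.3 V, which is impossible.
Assume only D_B conducts: V_N = 12 − 0.7 = 11.3 V, so I_R = 11.3/2.7 = 4.19 mA.
Check D_A: its anode-to-cathode voltage is 7.3 − 11.3 = -4 V < 0.7 V, so it is off. The assumption is consistent.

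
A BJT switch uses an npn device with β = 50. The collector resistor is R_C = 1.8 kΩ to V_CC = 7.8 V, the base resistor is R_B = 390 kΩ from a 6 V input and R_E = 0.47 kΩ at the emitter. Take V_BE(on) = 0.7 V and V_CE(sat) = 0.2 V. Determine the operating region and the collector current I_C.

Assume active. Base-emitter loop: I_B = (V_BB − V_BE)/(R_B + (β+1)R_E) = (6 − 0.7)/(390 + 51×0.47) = 0.0128 mA.
I_C = β·I_B = 50×0.0128 = 0.64 mA.
V_CE = V_CC − I_C·R_C − I_E·R_E = 7.8 − 0.64×1.8 − 0.653×0.47 = 6.34 V > V_CE(sat), so the active-region assumption holds.

active; I_C ≈ 0.64 mA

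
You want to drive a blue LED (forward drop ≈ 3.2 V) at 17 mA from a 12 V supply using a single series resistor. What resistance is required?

The resistor drops V_S − V_D = 12 − 3.2 = 8.8 V at 17 mA.
R = 8.8 V / 17 mA = 0.518 kΩ.

R ≈ 0.52 kΩ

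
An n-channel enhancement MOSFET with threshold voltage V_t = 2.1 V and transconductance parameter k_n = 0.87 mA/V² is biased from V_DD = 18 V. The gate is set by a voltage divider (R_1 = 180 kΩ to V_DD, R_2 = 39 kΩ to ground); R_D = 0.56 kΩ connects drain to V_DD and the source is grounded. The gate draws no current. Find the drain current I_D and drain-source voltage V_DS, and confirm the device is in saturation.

V_G = V_DD·R_2/(R_1+R_2) = 18×39/219 = 3.21 V. With the source grounded, V_GS = V_G = 3.21 V.
Assume saturation: I_D = (k_n/2)(V_GS − V_t)² = (0.87/2)×(3.21 − 2.1)² = 0.435×1.11² = 0.532 mA.
V_DS = V_DD − I_D·R_D = 18 − 0.532×0.56 = 17.7 V.
Saturation requires V_DS ≥ V_GS − V_t = 1.11 V; 17.7 ≥ 1.11 ✓.

I_D ≈ 0.53 mA, V_DS ≈ 18 V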